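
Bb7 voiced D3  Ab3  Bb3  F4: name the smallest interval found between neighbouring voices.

major second

Adjacent intervals: D3→Ab3 = diminished fifth; Ab3→Bb3 = major second; Bb3→F4 = perfect fifth.
The smallest is Ab3 to Bb3, a major second (2 semitones).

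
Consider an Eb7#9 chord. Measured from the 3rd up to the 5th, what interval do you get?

Eb dominant seventh sharp nine is spelled Eb G Bb Db F#.
The 3rd is G and the 5th is Bb.
From G to Bb: 3 semitones over a third = minor.

minor 3rd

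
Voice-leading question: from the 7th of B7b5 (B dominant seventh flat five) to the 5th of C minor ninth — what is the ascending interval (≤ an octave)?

The 7th of B7b5 (B dominant seventh flat five) is A; the 5th of C minor ninth is G.
7 letter names make it a seventh; at 10 semitones (a half step narrower than major) the quality is minor.

minor seventh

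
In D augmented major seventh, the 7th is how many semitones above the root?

D+maj7 is spelled D-F#-A#-C#.
D to C# is a major seventh: 11 semitones.

11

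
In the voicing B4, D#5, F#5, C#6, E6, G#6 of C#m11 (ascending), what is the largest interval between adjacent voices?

Adjacent intervals: B4→D#5 = major third; D#5→F#5 = minor third; F#5→C#6 = perfect fifth; C#6→E6 = minor third; E6→G#6 = major third.
The largest is F#5 to C#6, a perfect fifth (7 semitones).

perfect fifth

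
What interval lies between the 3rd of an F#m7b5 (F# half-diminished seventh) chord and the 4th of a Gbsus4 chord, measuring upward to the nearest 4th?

F#m7b5 (F# half-diminished seventh) has A as its 3rd, and Gbsus4 has Cb as its 4th.
From A to Cb: 2 semitones over a third = diminished.

diminished third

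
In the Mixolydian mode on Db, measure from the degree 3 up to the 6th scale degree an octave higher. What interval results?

Db mixolydian: Db Eb F Gb Ab Bb Cb.
That puts F below Bb.
Counting 11 letters and 17 half steps from F gives a perfect eleventh.

perfect 11th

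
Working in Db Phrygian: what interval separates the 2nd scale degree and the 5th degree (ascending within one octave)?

Spelling Db Phrygian: Db Ebb Fb Gb Ab Bbb Cb.
So we need the interval from Ebb up to Ab.
4 letter names make it a fourth; at 6 semitones (a half step wider than perfect) the quality is augmented.

augmented 4th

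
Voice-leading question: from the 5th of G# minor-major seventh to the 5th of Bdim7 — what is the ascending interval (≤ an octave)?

diminished 3rd

The 5th of G# minor-major seventh is D#; the 5th of Bdim7 is F.
3 letter names make it a third; at 2 semitones (a whole step narrower than major) the quality is diminished.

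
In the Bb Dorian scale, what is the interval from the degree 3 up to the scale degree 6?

augmented fourth

Bb dorian: Bb C Db Eb F G Ab.
So we need the interval from Db up to G.
4 letter names make it a fourth; at 6 semitones (a half step wider than perfect) the quality is augmented.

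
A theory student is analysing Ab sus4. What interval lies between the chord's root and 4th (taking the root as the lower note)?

perfect fourth

Absus4 is spelled Ab-Db-Eb.
So we need the interval from Ab up to Db.
From Ab to Db is 5 semitones, exactly the perfect fourth.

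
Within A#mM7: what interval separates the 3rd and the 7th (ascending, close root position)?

A5

The chord tones of A#m(maj7) are A# C# E# G##.
The 3rd is C# and the 7th is G##.
C# up to G## is 8 semitones, a half step wider than a perfect fifth, so the interval is augmented.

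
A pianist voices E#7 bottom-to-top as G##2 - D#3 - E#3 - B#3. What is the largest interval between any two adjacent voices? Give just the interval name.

Adjacent intervals: G##2→D#3 = diminished fifth; D#3→E#3 = major second; E#3→B#3 = perfect fifth.
The largest is E#3 to B#3, a perfect fifth (7 semitones).

P5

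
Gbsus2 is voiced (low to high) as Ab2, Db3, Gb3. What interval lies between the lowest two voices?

Those voices are Ab2 and Db3.
Ab up to Db spans 4 letter names and 5 semitones — a perfect fourth.

perfect fourth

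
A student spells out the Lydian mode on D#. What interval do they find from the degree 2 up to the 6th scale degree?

The scale runs D# E# F## G## A# B# C##.
The degree 2 is E# and the scale degree 6 is B#.
E# up to B# spans 5 letter names and 7 semitones — a perfect fifth.

perfect fifth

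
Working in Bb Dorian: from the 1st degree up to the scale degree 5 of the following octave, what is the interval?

Spelling Bb Dorian: Bb C Db Eb F G Ab.
1st degree = Bb; 5th degree (up an octave) = F.
Bb up to F spans 12 letter names and 19 semitones — a perfect twelfth.

perfect twelfth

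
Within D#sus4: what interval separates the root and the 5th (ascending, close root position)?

Spelling the chord: D#–G#–A#.
The root is D# and the 5th is A#.
From D# to A# is 7 semitones, exactly the perfect fifth.

perfect 5th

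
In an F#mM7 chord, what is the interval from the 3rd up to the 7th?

A5

Spelling the chord: F#-A-C#-E#.
3rd = A; 7th = E#.
5 letter names make it a fifth; at 8 semitones (a half step wider than perfect) the quality is augmented.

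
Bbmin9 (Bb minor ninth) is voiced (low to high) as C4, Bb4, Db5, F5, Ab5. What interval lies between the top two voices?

Those voices are F5 and Ab5.
F up to Ab is 3 semitones, a half step narrower than a major third, so the interval is minor.

minor third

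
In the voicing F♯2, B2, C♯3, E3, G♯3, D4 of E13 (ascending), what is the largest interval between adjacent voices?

diminished 5th

Adjacent intervals: F♯2→B2 = perfect fourth; B2→C♯3 = major second; C♯3→E3 = minor third; E3→G♯3 = major third; G♯3→D4 = diminished fifth.
The largest is G♯3 to D4, a diminished fifth (6 semitones).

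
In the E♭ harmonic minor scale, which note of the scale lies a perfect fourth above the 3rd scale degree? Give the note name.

Cb

The scale is E♭ F G♭ A♭ B♭ C♭ D.
The 3rd scale degree is G♭; a perfect fourth above that is C♭ — scale degree 6.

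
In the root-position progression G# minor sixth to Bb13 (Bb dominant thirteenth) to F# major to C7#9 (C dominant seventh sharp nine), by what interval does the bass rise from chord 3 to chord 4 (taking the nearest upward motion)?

The roots are F# and C.
F# up to C is 6 semitones, a half step narrower than a perfect fifth, so the interval is diminished.

diminished fifth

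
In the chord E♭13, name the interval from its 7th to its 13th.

Spelling the chord: E♭ G B♭ D♭ F C.
7th = D♭; 13th = C.
Counting 7 letters and 11 half steps from D♭ gives a major seventh.

major seventh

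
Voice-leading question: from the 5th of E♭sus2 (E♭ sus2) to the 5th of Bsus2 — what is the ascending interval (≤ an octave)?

augmented 5th

E♭sus2 (E♭ sus2) has B♭ as its 5th, and Bsus2 has F♯ as its 5th.
B♭ up to F♯ is 8 semitones, a half step wider than a perfect fifth, so the interval is augmented.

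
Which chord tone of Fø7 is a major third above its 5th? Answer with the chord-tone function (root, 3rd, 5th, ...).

Fm7b5 (F half-diminished seventh) is spelled F, Ab, Cb, Eb.
The 5th is Cb. A major third above Cb is Eb.
Eb is the chord's 7th.

7th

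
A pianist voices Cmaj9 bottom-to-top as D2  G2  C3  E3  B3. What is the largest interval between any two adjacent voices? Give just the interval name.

P5

Adjacent intervals: D2→G2 = perfect fourth; G2→C3 = perfect fourth; C3→E3 = major third; E3→B3 = perfect fifth.
The largest is E3 to B3, a perfect fifth (7 semitones).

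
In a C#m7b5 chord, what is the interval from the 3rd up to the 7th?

C# half-diminished seventh: C#–E–G–B.
That puts E below B.
E up to B spans 5 letter names and 7 semitones — a perfect fifth.

perfect 5th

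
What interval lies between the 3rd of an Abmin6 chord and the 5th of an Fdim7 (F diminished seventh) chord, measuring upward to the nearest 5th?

perfect unison

The 3rd of Abmin6 is Cb; the 5th of Fdim7 (F diminished seventh) is Cb.
Cb up to Cb spans 1 letter names and 0 semitones — a perfect unison.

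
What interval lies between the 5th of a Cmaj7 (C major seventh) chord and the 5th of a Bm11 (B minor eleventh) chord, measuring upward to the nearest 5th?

M7

Cmaj7 (C major seventh) has G as its 5th, and Bm11 (B minor eleventh) has F♯ as its 5th.
From G to F♯ is 11 semitones, exactly the major seventh.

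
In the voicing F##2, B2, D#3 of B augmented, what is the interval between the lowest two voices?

Those voices are F##2 and B2.
From F## to B: 4 semitones over a fourth = diminished.

diminished fourth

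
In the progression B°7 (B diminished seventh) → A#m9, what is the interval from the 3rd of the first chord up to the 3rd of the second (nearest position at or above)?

B°7 (B diminished seventh) has D as its 3rd, and A#m9 has C# as its 3rd.
From D to C# is 11 semitones, exactly the major seventh.

major seventh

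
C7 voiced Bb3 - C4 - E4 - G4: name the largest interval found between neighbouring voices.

Adjacent intervals: Bb3→C4 = major second; C4→E4 = major third; E4→G4 = minor third.
The largest is C4 to E4, a major third (4 semitones).

major third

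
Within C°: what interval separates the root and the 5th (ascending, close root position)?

diminished fifth

C diminished is spelled C E♭ G♭.
That puts C below G♭.
C up to G♭ is 6 semitones, a half step narrower than a perfect fifth, so the interval is diminished.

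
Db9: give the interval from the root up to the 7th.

minor 7th

Db dominant ninth: Db F Ab Cb Eb.
The root is Db and the 7th is Cb.
Db up to Cb is 10 semitones, a half step narrower than a major seventh, so the interval is minor.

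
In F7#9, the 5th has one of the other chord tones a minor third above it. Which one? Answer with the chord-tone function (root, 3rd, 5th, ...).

F dominant seventh sharp nine is spelled F–A–C–Eb–G#.
The 5th is C. A minor third above C is Eb.
Eb is the chord's 7th.

7th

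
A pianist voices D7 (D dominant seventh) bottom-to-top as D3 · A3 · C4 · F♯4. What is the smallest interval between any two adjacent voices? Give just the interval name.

m3

Adjacent intervals: D3→A3 = perfect fifth; A3→C4 = minor third; C4→F♯4 = augmented fourth.
The smallest is A3 to C4, a minor third (3 semitones).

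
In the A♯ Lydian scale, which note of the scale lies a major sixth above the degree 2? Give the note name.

G##

The scale is A♯ B♯ C𝄪 D𝄪 E♯ F𝄪 G𝄪.
The degree 2 is B♯; a major sixth above that is G𝄪 — scale degree 7.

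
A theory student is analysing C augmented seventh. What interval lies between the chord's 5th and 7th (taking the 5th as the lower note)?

d3

C7#5 is spelled C–E–G#–Bb.
5th = G#; 7th = Bb.
G# up to Bb is 2 semitones, a whole step narrower than a major third, so the interval is diminished.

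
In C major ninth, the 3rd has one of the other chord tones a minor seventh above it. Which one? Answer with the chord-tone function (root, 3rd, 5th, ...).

9th

Cmaj9 is spelled C, E, G, B, D.
The 3rd is E. A minor seventh above E is D.
D is the chord's 9th.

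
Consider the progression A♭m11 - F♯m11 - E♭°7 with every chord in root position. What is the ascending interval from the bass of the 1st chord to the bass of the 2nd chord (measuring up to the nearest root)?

augmented sixth

The roots are A♭ and F♯.
From A♭ to F♯: 10 semitones over a sixth = augmented.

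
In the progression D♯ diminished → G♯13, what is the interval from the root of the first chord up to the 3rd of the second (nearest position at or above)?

The root of D♯ diminished is D♯; the 3rd of G♯13 is B♯.
D♯ up to B♯ spans 6 letter names and 9 semitones — a major sixth.

M6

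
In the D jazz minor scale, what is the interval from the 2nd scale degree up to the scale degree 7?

M6

The scale runs D E F G A B C#.
So we need the interval from E up to C#.
From E to C# is 9 semitones, exactly the major sixth.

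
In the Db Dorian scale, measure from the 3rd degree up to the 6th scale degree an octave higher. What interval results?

Db dorian: Db Eb Fb Gb Ab Bb Cb.
That puts Fb below Bb.
From Fb to Bb: 18 semitones over an eleventh = augmented.

augmented eleventh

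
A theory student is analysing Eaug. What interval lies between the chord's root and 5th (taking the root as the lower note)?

E+ (E augmented) is spelled E-G♯-B♯.
The root is E and the 5th is B♯.
5 letter names make it a fifth; at 8 semitones (a half step wider than perfect) the quality is augmented.

augmented fifth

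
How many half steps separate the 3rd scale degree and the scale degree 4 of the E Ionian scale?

The scale is E F# G# A B C# D#.
G# up to A is a minor second — 1 semitone.

1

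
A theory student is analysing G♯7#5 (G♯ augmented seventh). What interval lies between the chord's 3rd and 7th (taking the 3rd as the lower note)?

Spelling the chord: G♯ B♯ D𝄪 F♯.
That puts B♯ below F♯.
From B♯ to F♯: 6 semitones over a fifth = diminished.
This 3–7 tritone is the characteristic tension at the heart of the dominant sound.

diminished fifth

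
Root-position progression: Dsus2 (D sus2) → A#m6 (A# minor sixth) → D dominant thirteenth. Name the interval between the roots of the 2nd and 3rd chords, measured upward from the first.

diminished fourth

The roots are A# and D.
A# up to D is 4 semitones, a half step narrower than a perfect fourth, so the interval is diminished.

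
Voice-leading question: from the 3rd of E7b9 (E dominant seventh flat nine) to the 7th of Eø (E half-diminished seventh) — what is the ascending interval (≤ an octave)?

diminished 5th

E7b9 (E dominant seventh flat nine) has G♯ as its 3rd, and Eø (E half-diminished seventh) has D as its 7th.
G♯ up to D is 6 semitones, a half step narrower than a perfect fifth, so the interval is diminished.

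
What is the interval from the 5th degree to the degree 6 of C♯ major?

The scale runs C♯ D♯ E♯ F♯ G♯ A♯ B♯.
5th degree = G♯; degree 6 = A♯.
From G♯ to A♯ is 2 semitones, exactly the major second.

major second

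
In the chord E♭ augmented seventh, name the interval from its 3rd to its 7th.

diminished 5th

Spelling the chord: E♭, G, B, D♭.
So we need the interval from G up to D♭.
5 letter names make it a fifth; at 6 semitones (a half step narrower than perfect) the quality is diminished.
This 3–7 tritone is the characteristic tension at the heart of the dominant sound.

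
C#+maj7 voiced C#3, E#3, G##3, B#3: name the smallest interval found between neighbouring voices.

Adjacent intervals: C#3→E#3 = major third; E#3→G##3 = major third; G##3→B#3 = minor third.
The smallest is G##3 to B#3, a minor third (3 semitones).

minor third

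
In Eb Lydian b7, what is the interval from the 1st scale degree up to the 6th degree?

major 6th

Spelling Eb Lydian b7: Eb F G A Bb C Db.
The 1st scale degree is Eb and the scale degree 6 is C.
Counting 6 letters and 9 half steps from Eb gives a major sixth.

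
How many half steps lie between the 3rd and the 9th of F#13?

10

The chord tones of F# dominant thirteenth are F#, A#, C#, E, G#, D#.
A# to G# is a minor seventh: 10 semitones.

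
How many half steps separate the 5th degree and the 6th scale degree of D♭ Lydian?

The scale is D♭ E♭ F G A♭ B♭ C.
A♭ up to B♭ is a major second — 2 semitones.

2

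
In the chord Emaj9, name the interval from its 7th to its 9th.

Emaj9 is spelled E-G#-B-D#-F#.
That puts D# below F#.
3 letter names make it a third; at 3 semitones (a half step narrower than major) the quality is minor.

minor third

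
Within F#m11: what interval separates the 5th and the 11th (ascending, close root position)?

minor 7th

Spelling the chord: F#–A–C#–E–G#–B.
So we need the interval from C# up to B.
7 letter names make it a seventh; at 10 semitones (a half step narrower than major) the quality is minor.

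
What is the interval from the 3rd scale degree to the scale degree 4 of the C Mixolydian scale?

m2

Spelling the C Mixolydian scale: C D E F G A Bb.
That puts E below F.
E up to F is 1 semitone, a half step narrower than a major second, so the interval is minor.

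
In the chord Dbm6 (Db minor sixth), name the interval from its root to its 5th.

perfect fifth

Dbm6: Db–Fb–Ab–Bb.
Root = Db; 5th = Ab.
From Db to Ab is 7 semitones, exactly the perfect fifth.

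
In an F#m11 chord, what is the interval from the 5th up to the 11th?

Spelling the chord: F#, A, C#, E, G#, B.
So we need the interval from C# up to B.
7 letter names make it a seventh; at 10 semitones (a half step narrower than major) the quality is minor.

minor seventh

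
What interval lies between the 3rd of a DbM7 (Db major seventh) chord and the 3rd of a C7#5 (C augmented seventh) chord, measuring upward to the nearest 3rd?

The 3rd of DbM7 (Db major seventh) is F; the 3rd of C7#5 (C augmented seventh) is E.
From F to E is 11 semitones, exactly the major seventh.

M7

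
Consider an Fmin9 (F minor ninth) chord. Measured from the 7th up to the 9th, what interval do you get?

Fm9 is spelled F–Ab–C–Eb–G.
The 7th is Eb and the 9th is G.
Counting 3 letters and 4 half steps from Eb gives a major third.

major third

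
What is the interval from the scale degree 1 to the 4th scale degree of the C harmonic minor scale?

perfect 4th

Spelling the C harmonic minor scale: C D Eb F G Ab B.
The scale degree 1 is C and the scale degree 4 is F.
C up to F spans 4 letter names and 5 semitones — a perfect fourth.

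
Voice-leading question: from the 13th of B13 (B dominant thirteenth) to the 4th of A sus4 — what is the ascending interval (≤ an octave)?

diminished 5th

B13 (B dominant thirteenth) has G♯ as its 13th, and A sus4 has D as its 4th.
5 letter names make it a fifth; at 6 semitones (a half step narrower than perfect) the quality is diminished.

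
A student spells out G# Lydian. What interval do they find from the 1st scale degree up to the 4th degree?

G# lydian: G# A# B# C## D# E# F##.
The 1st scale degree is G# and the degree 4 is C##.
G# up to C## is 6 semitones, a half step wider than a perfect fourth, so the interval is augmented.

augmented fourth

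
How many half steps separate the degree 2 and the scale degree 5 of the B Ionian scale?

The scale is B C# D# E F# G# A#.
C# up to F# is a perfect fourth — 5 semitones.

5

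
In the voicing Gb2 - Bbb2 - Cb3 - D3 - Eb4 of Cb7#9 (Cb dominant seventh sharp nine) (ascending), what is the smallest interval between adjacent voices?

Adjacent intervals: Gb2→Bbb2 = minor third; Bbb2→Cb3 = major second; Cb3→D3 = augmented second; D3→Eb4 = minor ninth.
The smallest is Bbb2 to Cb3, a major second (2 semitones).

major second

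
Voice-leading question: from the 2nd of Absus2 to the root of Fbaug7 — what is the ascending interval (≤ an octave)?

The 2nd of Absus2 is Bb; the root of Fbaug7 is Fb.
Bb up to Fb is 6 semitones, a half step narrower than a perfect fifth, so the interval is diminished.

diminished fifth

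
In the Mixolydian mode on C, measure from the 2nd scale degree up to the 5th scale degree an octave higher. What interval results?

Spelling the Mixolydian mode on C: C D E F G A B♭.
2nd scale degree = D; scale degree 5 (up an octave) = G.
Counting 11 letters and 17 half steps from D gives a perfect eleventh.

perfect eleventh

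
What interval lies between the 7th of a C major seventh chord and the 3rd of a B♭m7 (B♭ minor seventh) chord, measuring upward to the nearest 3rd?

diminished 3rd

C major seventh has B as its 7th, and B♭m7 (B♭ minor seventh) has D♭ as its 3rd.
3 letter names make it a third; at 2 semitones (a whole step narrower than major) the quality is diminished.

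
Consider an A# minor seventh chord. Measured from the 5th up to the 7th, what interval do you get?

minor third

A#min7 (A# minor seventh) is spelled A# C# E# G#.
5th = E#; 7th = G#.
E# up to G# is 3 semitones, a half step narrower than a major third, so the interval is minor.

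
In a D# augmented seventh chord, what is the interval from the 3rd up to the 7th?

diminished fifth

D# augmented seventh is spelled D#, F##, A##, C#.
That puts F## below C#.
5 letter names make it a fifth; at 6 semitones (a half step narrower than perfect) the quality is diminished.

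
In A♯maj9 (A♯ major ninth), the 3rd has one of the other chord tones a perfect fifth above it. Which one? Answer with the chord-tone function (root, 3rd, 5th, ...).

The chord tones of A♯maj9 are A♯-C𝄪-E♯-G𝄪-B♯.
The 3rd is C𝄪. A perfect fifth above C𝄪 is G𝄪.
G𝄪 is the chord's 7th.

7th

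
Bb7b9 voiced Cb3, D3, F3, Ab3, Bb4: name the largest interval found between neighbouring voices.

Adjacent intervals: Cb3→D3 = augmented second; D3→F3 = minor third; F3→Ab3 = minor third; Ab3→Bb4 = major ninth.
The largest is Ab3 to Bb4, a major ninth (14 semitones).

M9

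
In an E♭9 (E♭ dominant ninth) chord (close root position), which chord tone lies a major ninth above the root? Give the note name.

F

E♭9 (E♭ dominant ninth) is spelled E♭ G B♭ D♭ F.
The root is E♭. A major ninth above E♭ is F.
F is the chord's 9th.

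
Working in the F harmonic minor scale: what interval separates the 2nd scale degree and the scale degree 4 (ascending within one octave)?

minor 3rd

F harmonic minor: F G A♭ B♭ C D♭ E.
So we need the interval from G up to B♭.
G up to B♭ is 3 semitones, a half step narrower than a major third, so the interval is minor.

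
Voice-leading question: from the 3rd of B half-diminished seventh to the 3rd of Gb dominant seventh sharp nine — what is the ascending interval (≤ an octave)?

B half-diminished seventh has D as its 3rd, and Gb dominant seventh sharp nine has Bb as its 3rd.
D up to Bb is 8 semitones, a half step narrower than a major sixth, so the interval is minor.

minor sixth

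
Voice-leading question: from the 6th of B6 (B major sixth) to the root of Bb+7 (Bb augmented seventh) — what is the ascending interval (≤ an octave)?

The 6th of B6 (B major sixth) is G#; the root of Bb+7 (Bb augmented seventh) is Bb.
3 letter names make it a third; at 2 semitones (a whole step narrower than major) the quality is diminished.

diminished third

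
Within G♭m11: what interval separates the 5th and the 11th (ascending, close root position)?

Spelling the chord: G♭-B𝄫-D♭-F♭-A♭-C♭.
So we need the interval from D♭ up to C♭.
7 letter names make it a seventh; at 10 semitones (a half step narrower than major) the quality is minor.

minor seventh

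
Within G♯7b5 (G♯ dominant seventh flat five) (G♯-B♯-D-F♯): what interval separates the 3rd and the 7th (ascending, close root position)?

diminished 5th

The 3rd is B♯ and the 7th is F♯.
From B♯ to F♯: 6 semitones over a fifth = diminished.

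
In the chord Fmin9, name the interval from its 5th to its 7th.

m3

F minor ninth is spelled F Ab C Eb G.
5th = C; 7th = Eb.
From C to Eb: 3 semitones over a third = minor.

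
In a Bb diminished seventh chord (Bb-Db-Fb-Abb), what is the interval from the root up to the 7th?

So we need the interval from Bb up to Abb.
7 letter names make it a seventh; at 9 semitones (a whole step narrower than major) the quality is diminished.

diminished seventh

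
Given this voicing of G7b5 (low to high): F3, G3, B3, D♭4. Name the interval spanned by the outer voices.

The outer voices are F3 and D♭4.
F up to D♭ is 8 semitones, a half step narrower than a major sixth, so the interval is minor.

minor sixth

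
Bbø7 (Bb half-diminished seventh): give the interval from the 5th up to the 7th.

major third

Spelling the chord: Bb–Db–Fb–Ab.
That puts Fb below Ab.
Fb up to Ab spans 3 letter names and 4 semitones — a major third.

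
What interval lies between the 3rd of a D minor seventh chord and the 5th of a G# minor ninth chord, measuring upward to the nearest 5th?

D minor seventh has F as its 3rd, and G# minor ninth has D# as its 5th.
6 letter names make it a sixth; at 10 semitones (a half step wider than major) the quality is augmented.

augmented 6th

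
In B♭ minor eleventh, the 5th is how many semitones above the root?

7

B♭m11 (B♭ minor eleventh) is spelled B♭ D♭ F A♭ C E♭.
B♭ to F is a perfect fifth: 7 semitones.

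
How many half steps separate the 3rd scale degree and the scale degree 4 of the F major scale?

The scale is F G A B♭ C D E.
A up to B♭ is a minor second — 1 semitone.

1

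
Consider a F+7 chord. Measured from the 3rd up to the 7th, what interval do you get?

diminished fifth

The chord tones of F+7 (F augmented seventh) are F A C# Eb.
So we need the interval from A up to Eb.
A up to Eb is 6 semitones, a half step narrower than a perfect fifth, so the interval is diminished.
This 3–7 tritone is the characteristic tension at the heart of the dominant sound.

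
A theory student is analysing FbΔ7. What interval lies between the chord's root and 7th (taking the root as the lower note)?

FbM7 is spelled Fb-Ab-Cb-Eb.
The root is Fb and the 7th is Eb.
From Fb to Eb is 11 semitones, exactly the major seventh.

major seventh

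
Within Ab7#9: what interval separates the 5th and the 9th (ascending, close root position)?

Ab7#9 is spelled Ab C Eb Gb B.
So we need the interval from Eb up to B.
Eb up to B is 8 semitones, a half step wider than a perfect fifth, so the interval is augmented.

augmented fifth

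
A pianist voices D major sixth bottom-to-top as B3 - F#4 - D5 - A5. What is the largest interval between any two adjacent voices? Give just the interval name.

Adjacent intervals: B3→F#4 = perfect fifth; F#4→D5 = minor sixth; D5→A5 = perfect fifth.
The largest is F#4 to D5, a minor sixth (8 semitones).

minor sixth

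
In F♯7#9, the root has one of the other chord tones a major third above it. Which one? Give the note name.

A#

The chord tones of F♯7#9 (F♯ dominant seventh sharp nine) are F♯, A♯, C♯, E, G𝄪.
The root is F♯. A major third above F♯ is A♯.
A♯ is the chord's 3rd.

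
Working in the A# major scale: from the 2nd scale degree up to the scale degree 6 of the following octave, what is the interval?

A# major: A# B# C## D# E# F## G##.
So we need the interval from B# up to F##.
From B# to F## is 19 semitones, exactly the perfect twelfth.

P12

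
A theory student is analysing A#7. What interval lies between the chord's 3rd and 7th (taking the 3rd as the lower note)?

A#7 (A# dominant seventh): A# C## E# G#.
The 3rd is C## and the 7th is G#.
C## up to G# is 6 semitones, a half step narrower than a perfect fifth, so the interval is diminished.
That tritone between 3rd and 7th is what gives the dominant seventh its pull toward resolution.

diminished fifth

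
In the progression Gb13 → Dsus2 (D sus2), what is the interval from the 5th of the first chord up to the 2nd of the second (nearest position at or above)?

augmented 2nd

Gb13 has Db as its 5th, and Dsus2 (D sus2) has E as its 2nd.
Db up to E is 3 semitones, a half step wider than a major second, so the interval is augmented.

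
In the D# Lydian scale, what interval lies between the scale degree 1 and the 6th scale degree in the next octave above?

The scale runs D# E# F## G## A# B# C##.
Scale degree 1 = D#; degree 6 (up an octave) = B#.
D# up to B# spans 13 letter names and 21 semitones — a major thirteenth.

major thirteenth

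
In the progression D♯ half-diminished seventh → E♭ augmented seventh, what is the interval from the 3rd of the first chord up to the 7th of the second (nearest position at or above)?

d6

The 3rd of D♯ half-diminished seventh is F♯; the 7th of E♭ augmented seventh is D♭.
6 letter names make it a sixth; at 7 semitones (a whole step narrower than major) the quality is diminished.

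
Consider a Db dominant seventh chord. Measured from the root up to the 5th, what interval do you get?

P5

Db7 is spelled Db F Ab Cb.
Root = Db; 5th = Ab.
Counting 5 letters and 7 half steps from Db gives a perfect fifth.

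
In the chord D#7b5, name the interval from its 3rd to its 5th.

Spelling the chord: D#, F##, A, C#.
That puts F## below A.
From F## to A: 2 semitones over a third = diminished.

diminished third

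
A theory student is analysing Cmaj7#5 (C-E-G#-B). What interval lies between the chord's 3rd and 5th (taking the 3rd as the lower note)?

major 3rd

That puts E below G#.
From E to G# is 4 semitones, exactly the major third.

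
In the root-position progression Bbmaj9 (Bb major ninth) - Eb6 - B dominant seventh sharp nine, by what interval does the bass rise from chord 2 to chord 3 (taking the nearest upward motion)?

augmented 5th

The roots are Eb and B.
5 letter names make it a fifth; at 8 semitones (a half step wider than perfect) the quality is augmented.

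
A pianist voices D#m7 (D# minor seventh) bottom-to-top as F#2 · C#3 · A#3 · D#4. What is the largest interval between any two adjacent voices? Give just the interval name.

Adjacent intervals: F#2→C#3 = perfect fifth; C#3→A#3 = major sixth; A#3→D#4 = perfect fourth.
The largest is C#3 to A#3, a major sixth (9 semitones).

major sixth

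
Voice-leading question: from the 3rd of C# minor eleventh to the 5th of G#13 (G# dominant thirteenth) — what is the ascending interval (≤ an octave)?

The 3rd of C# minor eleventh is E; the 5th of G#13 (G# dominant thirteenth) is D#.
From E to D# is 11 semitones, exactly the major seventh.

major seventh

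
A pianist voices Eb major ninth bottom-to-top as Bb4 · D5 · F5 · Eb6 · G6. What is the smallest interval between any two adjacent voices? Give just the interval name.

minor third

Adjacent intervals: Bb4→D5 = major third; D5→F5 = minor third; F5→Eb6 = minor seventh; Eb6→G6 = major third.
The smallest is D5 to F5, a minor third (3 semitones).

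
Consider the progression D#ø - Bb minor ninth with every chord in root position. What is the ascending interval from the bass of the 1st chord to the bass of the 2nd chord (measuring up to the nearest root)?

diminished sixth

The roots are D# and Bb.
6 letter names make it a sixth; at 7 semitones (a whole step narrower than major) the quality is diminished.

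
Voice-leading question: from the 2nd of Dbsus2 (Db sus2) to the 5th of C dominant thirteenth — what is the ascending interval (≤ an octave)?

Dbsus2 (Db sus2) has Eb as its 2nd, and C dominant thirteenth has G as its 5th.
Counting 3 letters and 4 half steps from Eb gives a major third.

M3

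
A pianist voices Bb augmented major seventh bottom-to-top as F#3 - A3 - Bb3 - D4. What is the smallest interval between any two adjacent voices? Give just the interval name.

minor 2nd

Adjacent intervals: F#3→A3 = minor third; A3→Bb3 = minor second; Bb3→D4 = major third.
The smallest is A3 to Bb3, a minor second (1 semitone).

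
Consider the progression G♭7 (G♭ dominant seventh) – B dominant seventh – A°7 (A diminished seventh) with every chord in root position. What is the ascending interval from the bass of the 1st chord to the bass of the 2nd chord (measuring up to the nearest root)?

The roots are G♭ and B.
3 letter names make it a third; at 5 semitones (a half step wider than major) the quality is augmented.

augmented 3rd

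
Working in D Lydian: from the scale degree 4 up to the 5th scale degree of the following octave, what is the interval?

Spelling D Lydian: D E F♯ G♯ A B C♯.
That puts G♯ below A.
From G♯ to A: 13 semitones over a ninth = minor.

minor ninth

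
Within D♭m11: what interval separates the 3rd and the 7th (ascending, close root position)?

perfect fifth

The chord tones of D♭m11 are D♭-F♭-A♭-C♭-E♭-G♭.
The 3rd is F♭ and the 7th is C♭.
Counting 5 letters and 7 half steps from F♭ gives a perfect fifth.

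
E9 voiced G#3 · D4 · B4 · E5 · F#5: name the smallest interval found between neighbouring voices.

M2

Adjacent intervals: G#3→D4 = diminished fifth; D4→B4 = major sixth; B4→E5 = perfect fourth; E5→F#5 = major second.
The smallest is E5 to F#5, a major second (2 semitones).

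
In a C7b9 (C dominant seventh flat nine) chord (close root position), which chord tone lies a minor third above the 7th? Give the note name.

Db

C dominant seventh flat nine is spelled C–E–G–Bb–Db.
The 7th is Bb. A minor third above Bb is Db.
Db is the chord's 9th.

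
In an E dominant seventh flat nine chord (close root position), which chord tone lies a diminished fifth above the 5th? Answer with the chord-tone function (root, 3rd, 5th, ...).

The chord tones of E7b9 (E dominant seventh flat nine) are E G# B D F.
The 5th is B. A diminished fifth above B is F.
F is the chord's 9th.

9th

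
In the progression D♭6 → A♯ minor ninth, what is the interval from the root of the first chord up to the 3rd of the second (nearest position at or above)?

D♭6 has D♭ as its root, and A♯ minor ninth has C♯ as its 3rd.
From D♭ to C♯: 12 semitones over a seventh = augmented.

A7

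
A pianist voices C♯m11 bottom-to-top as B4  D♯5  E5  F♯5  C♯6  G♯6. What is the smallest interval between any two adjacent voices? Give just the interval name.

Adjacent intervals: B4→D♯5 = major third; D♯5→E5 = minor second; E5→F♯5 = major second; F♯5→C♯6 = perfect fifth; C♯6→G♯6 = perfect fifth.
The smallest is D♯5 to E5, a minor second (1 semitone).

minor second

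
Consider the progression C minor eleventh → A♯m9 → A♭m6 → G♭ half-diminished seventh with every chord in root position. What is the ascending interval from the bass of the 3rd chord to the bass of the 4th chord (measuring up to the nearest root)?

The roots are A♭ and G♭.
7 letter names make it a seventh; at 10 semitones (a half step narrower than major) the quality is minor.

minor seventh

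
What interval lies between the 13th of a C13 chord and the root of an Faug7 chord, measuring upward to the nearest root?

m6

The 13th of C13 is A; the root of Faug7 is F.
From A to F: 8 semitones over a sixth = minor.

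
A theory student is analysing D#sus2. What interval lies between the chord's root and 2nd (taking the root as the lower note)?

M2

Spelling the chord: D# E# A#.
So we need the interval from D# up to E#.
D# up to E# spans 2 letter names and 2 semitones — a major second.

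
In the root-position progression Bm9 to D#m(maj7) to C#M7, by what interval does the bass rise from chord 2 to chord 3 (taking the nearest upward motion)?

The roots are D# and C#.
7 letter names make it a seventh; at 10 semitones (a half step narrower than major) the quality is minor.

m7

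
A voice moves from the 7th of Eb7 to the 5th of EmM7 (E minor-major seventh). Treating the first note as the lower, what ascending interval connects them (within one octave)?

augmented 6th

The 7th of Eb7 is Db; the 5th of EmM7 (E minor-major seventh) is B.
Db up to B is 10 semitones, a half step wider than a major sixth, so the interval is augmented.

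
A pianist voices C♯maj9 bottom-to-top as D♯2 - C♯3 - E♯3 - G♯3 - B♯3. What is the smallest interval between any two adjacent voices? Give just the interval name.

minor 3rd

Adjacent intervals: D♯2→C♯3 = minor seventh; C♯3→E♯3 = major third; E♯3→G♯3 = minor third; G♯3→B♯3 = major third.
The smallest is E♯3 to G♯3, a minor third (3 semitones).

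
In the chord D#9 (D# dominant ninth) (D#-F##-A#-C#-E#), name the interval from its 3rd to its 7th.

diminished 5th

3rd = F##; 7th = C#.
F## up to C# is 6 semitones, a half step narrower than a perfect fifth, so the interval is diminished.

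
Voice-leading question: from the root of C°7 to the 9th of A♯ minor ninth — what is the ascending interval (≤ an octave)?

augmented seventh

C°7 has C as its root, and A♯ minor ninth has B♯ as its 9th.
C up to B♯ is 12 semitones, a half step wider than a major seventh, so the interval is augmented.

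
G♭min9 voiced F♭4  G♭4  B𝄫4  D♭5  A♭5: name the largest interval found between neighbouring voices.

Adjacent intervals: F♭4→G♭4 = major second; G♭4→B𝄫4 = minor third; B𝄫4→D♭5 = major third; D♭5→A♭5 = perfect fifth.
The largest is D♭5 to A♭5, a perfect fifth (7 semitones).

perfect 5th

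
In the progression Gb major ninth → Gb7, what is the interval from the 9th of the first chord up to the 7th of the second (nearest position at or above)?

minor sixth

The 9th of Gb major ninth is Ab; the 7th of Gb7 is Fb.
From Ab to Fb: 8 semitones over a sixth = minor.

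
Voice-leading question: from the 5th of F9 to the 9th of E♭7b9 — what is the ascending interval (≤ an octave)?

The 5th of F9 is C; the 9th of E♭7b9 is F♭.
4 letter names make it a fourth; at 4 semitones (a half step narrower than perfect) the quality is diminished.

diminished 4th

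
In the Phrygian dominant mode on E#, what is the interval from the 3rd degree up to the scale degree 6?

E# phrygian dominant: E# F# G## A# B# C# D#.
The 3rd degree is G## and the scale degree 6 is C#.
4 letter names make it a fourth; at 4 semitones (a half step narrower than perfect) the quality is diminished.

diminished fourth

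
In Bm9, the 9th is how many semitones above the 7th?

4

Bm9 (B minor ninth) is spelled B D F♯ A C♯.
A to C♯ is a major third: 4 semitones.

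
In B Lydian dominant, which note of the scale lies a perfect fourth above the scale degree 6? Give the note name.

C#

The scale is B C# D# E# F# G# A.
The scale degree 6 is G#; a perfect fourth above that is C# — scale degree 2.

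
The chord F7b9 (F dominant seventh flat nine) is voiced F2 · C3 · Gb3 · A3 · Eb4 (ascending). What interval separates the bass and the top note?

minor 14th

The outer voices are F2 and Eb4.
14 letter names make it a fourteenth; at 22 semitones (a half step narrower than major) the quality is minor.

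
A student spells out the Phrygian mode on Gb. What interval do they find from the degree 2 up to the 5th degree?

augmented fourth

Gb phrygian: Gb Abb Bbb Cb Db Ebb Fb.
The degree 2 is Abb and the 5th degree is Db.
From Abb to Db: 6 semitones over a fourth = augmented.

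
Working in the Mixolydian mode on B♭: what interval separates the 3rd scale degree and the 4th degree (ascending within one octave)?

Spelling the Mixolydian mode on B♭: B♭ C D E♭ F G A♭.
So we need the interval from D up to E♭.
D up to E♭ is 1 semitone, a half step narrower than a major second, so the interval is minor.

m2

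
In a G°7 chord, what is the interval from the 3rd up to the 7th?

diminished 5th

The chord tones of G°7 are G-B♭-D♭-F♭.
3rd = B♭; 7th = F♭.
B♭ up to F♭ is 6 semitones, a half step narrower than a perfect fifth, so the interval is diminished.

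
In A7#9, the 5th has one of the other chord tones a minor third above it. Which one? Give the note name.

Spelling the chord: A–C♯–E–G–B♯.
The 5th is E. A minor third above E is G.
G is the chord's 7th.

G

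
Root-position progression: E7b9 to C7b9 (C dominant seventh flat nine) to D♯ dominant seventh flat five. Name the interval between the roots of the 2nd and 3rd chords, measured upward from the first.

The roots are C and D♯.
2 letter names make it a second; at 3 semitones (a half step wider than major) the quality is augmented.

augmented 2nd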